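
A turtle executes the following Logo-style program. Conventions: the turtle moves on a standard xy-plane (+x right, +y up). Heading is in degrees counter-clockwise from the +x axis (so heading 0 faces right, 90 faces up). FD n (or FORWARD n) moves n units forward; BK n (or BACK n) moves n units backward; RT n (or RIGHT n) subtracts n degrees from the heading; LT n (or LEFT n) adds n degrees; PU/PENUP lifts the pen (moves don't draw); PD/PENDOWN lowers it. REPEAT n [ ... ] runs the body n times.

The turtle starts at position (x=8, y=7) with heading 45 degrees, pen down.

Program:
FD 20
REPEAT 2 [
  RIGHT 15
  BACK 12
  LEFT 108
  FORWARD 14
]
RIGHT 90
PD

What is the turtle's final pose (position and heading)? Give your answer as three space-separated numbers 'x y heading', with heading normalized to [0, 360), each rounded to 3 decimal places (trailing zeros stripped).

Answer: -0.929 3.566 141

Derivation:
Executing turtle program step by step:
Start: pos=(8,7), heading=45, pen down
FD 20: (8,7) -> (22.142,21.142) [heading=45, draw]
REPEAT 2 [
  -- iteration 1/2 --
  RT 15: heading 45 -> 30
  BK 12: (22.142,21.142) -> (11.75,15.142) [heading=30, draw]
  LT 108: heading 30 -> 138
  FD 14: (11.75,15.142) -> (1.346,24.51) [heading=138, draw]
  -- iteration 2/2 --
  RT 15: heading 138 -> 123
  BK 12: (1.346,24.51) -> (7.881,14.446) [heading=123, draw]
  LT 108: heading 123 -> 231
  FD 14: (7.881,14.446) -> (-0.929,3.566) [heading=231, draw]
]
RT 90: heading 231 -> 141
PD: pen down
Final: pos=(-0.929,3.566), heading=141, 5 segment(s) drawn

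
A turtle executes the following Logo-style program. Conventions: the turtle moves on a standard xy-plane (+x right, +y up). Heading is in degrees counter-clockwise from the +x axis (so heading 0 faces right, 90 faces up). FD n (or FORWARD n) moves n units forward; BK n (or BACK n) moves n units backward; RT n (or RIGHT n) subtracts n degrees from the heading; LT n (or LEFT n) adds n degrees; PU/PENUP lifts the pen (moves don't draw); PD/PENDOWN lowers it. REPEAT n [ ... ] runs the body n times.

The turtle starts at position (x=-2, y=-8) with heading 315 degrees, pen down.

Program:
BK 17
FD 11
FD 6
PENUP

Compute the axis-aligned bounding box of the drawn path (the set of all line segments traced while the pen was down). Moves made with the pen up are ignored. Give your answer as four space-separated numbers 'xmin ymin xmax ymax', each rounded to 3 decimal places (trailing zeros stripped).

Answer: -14.021 -8 -2 4.021

Derivation:
Executing turtle program step by step:
Start: pos=(-2,-8), heading=315, pen down
BK 17: (-2,-8) -> (-14.021,4.021) [heading=315, draw]
FD 11: (-14.021,4.021) -> (-6.243,-3.757) [heading=315, draw]
FD 6: (-6.243,-3.757) -> (-2,-8) [heading=315, draw]
PU: pen up
Final: pos=(-2,-8), heading=315, 3 segment(s) drawn

Segment endpoints: x in {-14.021, -6.243, -2, -2}, y in {-8, -8, -3.757, 4.021}
xmin=-14.021, ymin=-8, xmax=-2, ymax=4.021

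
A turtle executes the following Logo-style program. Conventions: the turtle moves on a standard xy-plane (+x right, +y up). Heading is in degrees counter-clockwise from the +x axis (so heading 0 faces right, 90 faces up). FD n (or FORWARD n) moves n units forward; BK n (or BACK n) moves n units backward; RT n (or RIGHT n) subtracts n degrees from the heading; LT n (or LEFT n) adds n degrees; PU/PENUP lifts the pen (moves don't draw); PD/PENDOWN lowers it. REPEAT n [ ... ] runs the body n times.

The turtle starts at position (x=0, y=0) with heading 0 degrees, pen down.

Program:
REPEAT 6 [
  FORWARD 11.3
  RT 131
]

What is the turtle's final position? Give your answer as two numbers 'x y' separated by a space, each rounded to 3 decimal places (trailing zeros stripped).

Answer: 5.704 3.634

Derivation:
Executing turtle program step by step:
Start: pos=(0,0), heading=0, pen down
REPEAT 6 [
  -- iteration 1/6 --
  FD 11.3: (0,0) -> (11.3,0) [heading=0, draw]
  RT 131: heading 0 -> 229
  -- iteration 2/6 --
  FD 11.3: (11.3,0) -> (3.887,-8.528) [heading=229, draw]
  RT 131: heading 229 -> 98
  -- iteration 3/6 --
  FD 11.3: (3.887,-8.528) -> (2.314,2.662) [heading=98, draw]
  RT 131: heading 98 -> 327
  -- iteration 4/6 --
  FD 11.3: (2.314,2.662) -> (11.791,-3.493) [heading=327, draw]
  RT 131: heading 327 -> 196
  -- iteration 5/6 --
  FD 11.3: (11.791,-3.493) -> (0.929,-6.607) [heading=196, draw]
  RT 131: heading 196 -> 65
  -- iteration 6/6 --
  FD 11.3: (0.929,-6.607) -> (5.704,3.634) [heading=65, draw]
  RT 131: heading 65 -> 294
]
Final: pos=(5.704,3.634), heading=294, 6 segment(s) drawn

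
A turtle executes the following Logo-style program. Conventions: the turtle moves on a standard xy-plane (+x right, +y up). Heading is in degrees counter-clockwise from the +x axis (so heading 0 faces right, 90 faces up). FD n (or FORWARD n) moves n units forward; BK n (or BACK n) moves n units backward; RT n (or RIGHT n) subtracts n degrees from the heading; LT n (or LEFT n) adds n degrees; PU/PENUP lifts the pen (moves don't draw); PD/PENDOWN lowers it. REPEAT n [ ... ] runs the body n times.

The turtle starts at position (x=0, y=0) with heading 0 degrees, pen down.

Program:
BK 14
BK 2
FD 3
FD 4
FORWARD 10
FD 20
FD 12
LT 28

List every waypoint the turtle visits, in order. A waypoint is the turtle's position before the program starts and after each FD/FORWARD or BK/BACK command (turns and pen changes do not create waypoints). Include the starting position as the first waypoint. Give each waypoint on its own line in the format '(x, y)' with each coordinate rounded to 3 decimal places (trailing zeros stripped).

Answer: (0, 0)
(-14, 0)
(-16, 0)
(-13, 0)
(-9, 0)
(1, 0)
(21, 0)
(33, 0)

Derivation:
Executing turtle program step by step:
Start: pos=(0,0), heading=0, pen down
BK 14: (0,0) -> (-14,0) [heading=0, draw]
BK 2: (-14,0) -> (-16,0) [heading=0, draw]
FD 3: (-16,0) -> (-13,0) [heading=0, draw]
FD 4: (-13,0) -> (-9,0) [heading=0, draw]
FD 10: (-9,0) -> (1,0) [heading=0, draw]
FD 20: (1,0) -> (21,0) [heading=0, draw]
FD 12: (21,0) -> (33,0) [heading=0, draw]
LT 28: heading 0 -> 28
Final: pos=(33,0), heading=28, 7 segment(s) drawn
Waypoints (8 total):
(0, 0)
(-14, 0)
(-16, 0)
(-13, 0)
(-9, 0)
(1, 0)
(21, 0)
(33, 0)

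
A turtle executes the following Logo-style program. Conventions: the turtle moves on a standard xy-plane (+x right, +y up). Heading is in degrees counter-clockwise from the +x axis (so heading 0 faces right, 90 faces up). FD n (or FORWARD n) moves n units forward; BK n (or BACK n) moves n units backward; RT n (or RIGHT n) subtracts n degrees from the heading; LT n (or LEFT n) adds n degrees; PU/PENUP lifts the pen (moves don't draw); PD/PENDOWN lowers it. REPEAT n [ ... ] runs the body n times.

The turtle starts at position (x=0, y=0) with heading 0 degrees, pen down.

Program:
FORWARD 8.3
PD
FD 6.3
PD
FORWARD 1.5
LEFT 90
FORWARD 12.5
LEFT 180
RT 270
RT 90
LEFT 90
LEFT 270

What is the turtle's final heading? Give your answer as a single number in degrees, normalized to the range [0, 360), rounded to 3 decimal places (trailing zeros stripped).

Executing turtle program step by step:
Start: pos=(0,0), heading=0, pen down
FD 8.3: (0,0) -> (8.3,0) [heading=0, draw]
PD: pen down
FD 6.3: (8.3,0) -> (14.6,0) [heading=0, draw]
PD: pen down
FD 1.5: (14.6,0) -> (16.1,0) [heading=0, draw]
LT 90: heading 0 -> 90
FD 12.5: (16.1,0) -> (16.1,12.5) [heading=90, draw]
LT 180: heading 90 -> 270
RT 270: heading 270 -> 0
RT 90: heading 0 -> 270
LT 90: heading 270 -> 0
LT 270: heading 0 -> 270
Final: pos=(16.1,12.5), heading=270, 4 segment(s) drawn

Answer: 270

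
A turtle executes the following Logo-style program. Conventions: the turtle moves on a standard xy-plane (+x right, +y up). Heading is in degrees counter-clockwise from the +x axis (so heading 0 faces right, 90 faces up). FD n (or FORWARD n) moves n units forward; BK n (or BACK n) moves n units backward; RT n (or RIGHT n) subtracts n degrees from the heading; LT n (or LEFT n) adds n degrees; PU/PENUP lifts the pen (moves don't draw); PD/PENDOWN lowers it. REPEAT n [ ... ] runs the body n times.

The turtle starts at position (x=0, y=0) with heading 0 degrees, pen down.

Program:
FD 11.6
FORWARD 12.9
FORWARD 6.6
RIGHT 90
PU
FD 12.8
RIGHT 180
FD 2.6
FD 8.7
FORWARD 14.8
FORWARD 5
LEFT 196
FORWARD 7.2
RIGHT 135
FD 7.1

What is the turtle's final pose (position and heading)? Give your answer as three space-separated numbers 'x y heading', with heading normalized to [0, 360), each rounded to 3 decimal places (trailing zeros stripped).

Executing turtle program step by step:
Start: pos=(0,0), heading=0, pen down
FD 11.6: (0,0) -> (11.6,0) [heading=0, draw]
FD 12.9: (11.6,0) -> (24.5,0) [heading=0, draw]
FD 6.6: (24.5,0) -> (31.1,0) [heading=0, draw]
RT 90: heading 0 -> 270
PU: pen up
FD 12.8: (31.1,0) -> (31.1,-12.8) [heading=270, move]
RT 180: heading 270 -> 90
FD 2.6: (31.1,-12.8) -> (31.1,-10.2) [heading=90, move]
FD 8.7: (31.1,-10.2) -> (31.1,-1.5) [heading=90, move]
FD 14.8: (31.1,-1.5) -> (31.1,13.3) [heading=90, move]
FD 5: (31.1,13.3) -> (31.1,18.3) [heading=90, move]
LT 196: heading 90 -> 286
FD 7.2: (31.1,18.3) -> (33.085,11.379) [heading=286, move]
RT 135: heading 286 -> 151
FD 7.1: (33.085,11.379) -> (26.875,14.821) [heading=151, move]
Final: pos=(26.875,14.821), heading=151, 3 segment(s) drawn

Answer: 26.875 14.821 151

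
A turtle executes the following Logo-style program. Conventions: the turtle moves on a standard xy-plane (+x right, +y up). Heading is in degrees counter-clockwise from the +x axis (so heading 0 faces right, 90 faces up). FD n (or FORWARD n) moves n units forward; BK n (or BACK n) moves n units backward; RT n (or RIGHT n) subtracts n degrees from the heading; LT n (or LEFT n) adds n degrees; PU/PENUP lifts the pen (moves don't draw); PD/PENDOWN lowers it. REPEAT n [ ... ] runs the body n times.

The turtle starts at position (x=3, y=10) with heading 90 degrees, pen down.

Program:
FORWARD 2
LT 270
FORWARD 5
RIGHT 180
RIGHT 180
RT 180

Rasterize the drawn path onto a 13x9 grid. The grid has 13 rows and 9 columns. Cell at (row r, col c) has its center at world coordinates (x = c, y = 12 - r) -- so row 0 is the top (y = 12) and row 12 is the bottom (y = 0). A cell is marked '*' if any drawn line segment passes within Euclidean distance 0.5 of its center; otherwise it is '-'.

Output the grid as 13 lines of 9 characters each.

Answer: ---******
---*-----
---*-----
---------
---------
---------
---------
---------
---------
---------
---------
---------
---------

Derivation:
Segment 0: (3,10) -> (3,12)
Segment 1: (3,12) -> (8,12)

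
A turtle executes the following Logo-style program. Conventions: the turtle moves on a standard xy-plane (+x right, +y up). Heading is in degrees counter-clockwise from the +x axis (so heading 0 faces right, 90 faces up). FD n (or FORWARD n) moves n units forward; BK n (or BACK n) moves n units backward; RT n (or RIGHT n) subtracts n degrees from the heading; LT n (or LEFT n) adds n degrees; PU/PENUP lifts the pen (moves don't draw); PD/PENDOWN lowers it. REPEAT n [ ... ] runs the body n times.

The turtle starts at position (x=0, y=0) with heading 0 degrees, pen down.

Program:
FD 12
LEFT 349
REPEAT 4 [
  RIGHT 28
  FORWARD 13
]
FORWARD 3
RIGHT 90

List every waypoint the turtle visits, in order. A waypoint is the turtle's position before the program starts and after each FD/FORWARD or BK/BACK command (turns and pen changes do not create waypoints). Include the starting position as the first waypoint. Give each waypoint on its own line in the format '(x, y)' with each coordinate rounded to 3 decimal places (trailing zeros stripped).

Executing turtle program step by step:
Start: pos=(0,0), heading=0, pen down
FD 12: (0,0) -> (12,0) [heading=0, draw]
LT 349: heading 0 -> 349
REPEAT 4 [
  -- iteration 1/4 --
  RT 28: heading 349 -> 321
  FD 13: (12,0) -> (22.103,-8.181) [heading=321, draw]
  -- iteration 2/4 --
  RT 28: heading 321 -> 293
  FD 13: (22.103,-8.181) -> (27.182,-20.148) [heading=293, draw]
  -- iteration 3/4 --
  RT 28: heading 293 -> 265
  FD 13: (27.182,-20.148) -> (26.049,-33.098) [heading=265, draw]
  -- iteration 4/4 --
  RT 28: heading 265 -> 237
  FD 13: (26.049,-33.098) -> (18.969,-44.001) [heading=237, draw]
]
FD 3: (18.969,-44.001) -> (17.335,-46.517) [heading=237, draw]
RT 90: heading 237 -> 147
Final: pos=(17.335,-46.517), heading=147, 6 segment(s) drawn
Waypoints (7 total):
(0, 0)
(12, 0)
(22.103, -8.181)
(27.182, -20.148)
(26.049, -33.098)
(18.969, -44.001)
(17.335, -46.517)

Answer: (0, 0)
(12, 0)
(22.103, -8.181)
(27.182, -20.148)
(26.049, -33.098)
(18.969, -44.001)
(17.335, -46.517)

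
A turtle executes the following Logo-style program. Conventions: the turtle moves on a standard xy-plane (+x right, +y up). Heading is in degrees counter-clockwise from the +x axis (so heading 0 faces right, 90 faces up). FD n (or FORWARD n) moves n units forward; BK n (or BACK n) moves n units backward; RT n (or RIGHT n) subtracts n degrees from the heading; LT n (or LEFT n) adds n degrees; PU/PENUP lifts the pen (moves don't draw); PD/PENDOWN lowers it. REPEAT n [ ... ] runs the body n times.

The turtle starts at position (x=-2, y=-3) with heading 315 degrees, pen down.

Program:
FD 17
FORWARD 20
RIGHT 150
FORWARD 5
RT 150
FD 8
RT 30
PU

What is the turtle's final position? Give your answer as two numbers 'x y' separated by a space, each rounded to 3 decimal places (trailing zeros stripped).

Answer: 27.061 -25.798

Derivation:
Executing turtle program step by step:
Start: pos=(-2,-3), heading=315, pen down
FD 17: (-2,-3) -> (10.021,-15.021) [heading=315, draw]
FD 20: (10.021,-15.021) -> (24.163,-29.163) [heading=315, draw]
RT 150: heading 315 -> 165
FD 5: (24.163,-29.163) -> (19.333,-27.869) [heading=165, draw]
RT 150: heading 165 -> 15
FD 8: (19.333,-27.869) -> (27.061,-25.798) [heading=15, draw]
RT 30: heading 15 -> 345
PU: pen up
Final: pos=(27.061,-25.798), heading=345, 4 segment(s) drawn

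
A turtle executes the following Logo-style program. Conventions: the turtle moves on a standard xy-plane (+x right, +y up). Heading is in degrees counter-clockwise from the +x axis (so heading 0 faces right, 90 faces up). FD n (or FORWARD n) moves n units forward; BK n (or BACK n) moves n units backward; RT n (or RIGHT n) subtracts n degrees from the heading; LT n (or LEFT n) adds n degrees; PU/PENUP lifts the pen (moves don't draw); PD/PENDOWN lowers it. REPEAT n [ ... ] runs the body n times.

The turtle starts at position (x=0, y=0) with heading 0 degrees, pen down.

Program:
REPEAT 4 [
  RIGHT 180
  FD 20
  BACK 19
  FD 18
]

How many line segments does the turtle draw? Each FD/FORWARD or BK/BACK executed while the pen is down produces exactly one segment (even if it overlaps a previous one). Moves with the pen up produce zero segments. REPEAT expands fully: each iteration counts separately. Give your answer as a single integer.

Executing turtle program step by step:
Start: pos=(0,0), heading=0, pen down
REPEAT 4 [
  -- iteration 1/4 --
  RT 180: heading 0 -> 180
  FD 20: (0,0) -> (-20,0) [heading=180, draw]
  BK 19: (-20,0) -> (-1,0) [heading=180, draw]
  FD 18: (-1,0) -> (-19,0) [heading=180, draw]
  -- iteration 2/4 --
  RT 180: heading 180 -> 0
  FD 20: (-19,0) -> (1,0) [heading=0, draw]
  BK 19: (1,0) -> (-18,0) [heading=0, draw]
  FD 18: (-18,0) -> (0,0) [heading=0, draw]
  -- iteration 3/4 --
  RT 180: heading 0 -> 180
  FD 20: (0,0) -> (-20,0) [heading=180, draw]
  BK 19: (-20,0) -> (-1,0) [heading=180, draw]
  FD 18: (-1,0) -> (-19,0) [heading=180, draw]
  -- iteration 4/4 --
  RT 180: heading 180 -> 0
  FD 20: (-19,0) -> (1,0) [heading=0, draw]
  BK 19: (1,0) -> (-18,0) [heading=0, draw]
  FD 18: (-18,0) -> (0,0) [heading=0, draw]
]
Final: pos=(0,0), heading=0, 12 segment(s) drawn
Segments drawn: 12

Answer: 12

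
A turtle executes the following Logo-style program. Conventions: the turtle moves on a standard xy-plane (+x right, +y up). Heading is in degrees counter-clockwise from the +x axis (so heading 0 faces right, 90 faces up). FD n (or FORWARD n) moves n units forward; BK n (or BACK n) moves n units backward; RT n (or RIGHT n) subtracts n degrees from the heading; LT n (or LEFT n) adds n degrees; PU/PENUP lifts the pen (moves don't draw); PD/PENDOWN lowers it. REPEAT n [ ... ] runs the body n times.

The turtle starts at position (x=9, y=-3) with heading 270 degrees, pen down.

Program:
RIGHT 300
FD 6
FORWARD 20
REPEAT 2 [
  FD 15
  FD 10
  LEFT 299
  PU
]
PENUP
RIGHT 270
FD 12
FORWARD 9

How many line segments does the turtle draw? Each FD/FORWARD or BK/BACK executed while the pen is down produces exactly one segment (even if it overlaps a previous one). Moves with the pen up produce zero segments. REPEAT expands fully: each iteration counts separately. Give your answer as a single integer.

Executing turtle program step by step:
Start: pos=(9,-3), heading=270, pen down
RT 300: heading 270 -> 330
FD 6: (9,-3) -> (14.196,-6) [heading=330, draw]
FD 20: (14.196,-6) -> (31.517,-16) [heading=330, draw]
REPEAT 2 [
  -- iteration 1/2 --
  FD 15: (31.517,-16) -> (44.507,-23.5) [heading=330, draw]
  FD 10: (44.507,-23.5) -> (53.167,-28.5) [heading=330, draw]
  LT 299: heading 330 -> 269
  PU: pen up
  -- iteration 2/2 --
  FD 15: (53.167,-28.5) -> (52.906,-43.498) [heading=269, move]
  FD 10: (52.906,-43.498) -> (52.731,-53.496) [heading=269, move]
  LT 299: heading 269 -> 208
  PU: pen up
]
PU: pen up
RT 270: heading 208 -> 298
FD 12: (52.731,-53.496) -> (58.365,-64.092) [heading=298, move]
FD 9: (58.365,-64.092) -> (62.59,-72.038) [heading=298, move]
Final: pos=(62.59,-72.038), heading=298, 4 segment(s) drawn
Segments drawn: 4

Answer: 4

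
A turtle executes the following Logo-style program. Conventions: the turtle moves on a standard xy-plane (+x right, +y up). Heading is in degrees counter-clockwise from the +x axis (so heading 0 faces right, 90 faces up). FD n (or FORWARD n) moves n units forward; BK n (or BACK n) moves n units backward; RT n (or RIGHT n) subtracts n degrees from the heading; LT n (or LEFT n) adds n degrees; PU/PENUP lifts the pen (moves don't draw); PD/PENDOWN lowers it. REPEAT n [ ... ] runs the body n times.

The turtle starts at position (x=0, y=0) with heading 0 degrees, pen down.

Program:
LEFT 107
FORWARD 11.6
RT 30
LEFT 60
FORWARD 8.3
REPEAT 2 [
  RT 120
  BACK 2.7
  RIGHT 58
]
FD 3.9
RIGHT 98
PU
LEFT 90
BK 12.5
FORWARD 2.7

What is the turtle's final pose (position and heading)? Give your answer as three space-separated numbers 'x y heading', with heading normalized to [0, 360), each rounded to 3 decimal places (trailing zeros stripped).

Answer: -5.838 12.13 133

Derivation:
Executing turtle program step by step:
Start: pos=(0,0), heading=0, pen down
LT 107: heading 0 -> 107
FD 11.6: (0,0) -> (-3.392,11.093) [heading=107, draw]
RT 30: heading 107 -> 77
LT 60: heading 77 -> 137
FD 8.3: (-3.392,11.093) -> (-9.462,16.754) [heading=137, draw]
REPEAT 2 [
  -- iteration 1/2 --
  RT 120: heading 137 -> 17
  BK 2.7: (-9.462,16.754) -> (-12.044,15.964) [heading=17, draw]
  RT 58: heading 17 -> 319
  -- iteration 2/2 --
  RT 120: heading 319 -> 199
  BK 2.7: (-12.044,15.964) -> (-9.491,16.843) [heading=199, draw]
  RT 58: heading 199 -> 141
]
FD 3.9: (-9.491,16.843) -> (-12.522,19.298) [heading=141, draw]
RT 98: heading 141 -> 43
PU: pen up
LT 90: heading 43 -> 133
BK 12.5: (-12.522,19.298) -> (-3.997,10.156) [heading=133, move]
FD 2.7: (-3.997,10.156) -> (-5.838,12.13) [heading=133, move]
Final: pos=(-5.838,12.13), heading=133, 5 segment(s) drawn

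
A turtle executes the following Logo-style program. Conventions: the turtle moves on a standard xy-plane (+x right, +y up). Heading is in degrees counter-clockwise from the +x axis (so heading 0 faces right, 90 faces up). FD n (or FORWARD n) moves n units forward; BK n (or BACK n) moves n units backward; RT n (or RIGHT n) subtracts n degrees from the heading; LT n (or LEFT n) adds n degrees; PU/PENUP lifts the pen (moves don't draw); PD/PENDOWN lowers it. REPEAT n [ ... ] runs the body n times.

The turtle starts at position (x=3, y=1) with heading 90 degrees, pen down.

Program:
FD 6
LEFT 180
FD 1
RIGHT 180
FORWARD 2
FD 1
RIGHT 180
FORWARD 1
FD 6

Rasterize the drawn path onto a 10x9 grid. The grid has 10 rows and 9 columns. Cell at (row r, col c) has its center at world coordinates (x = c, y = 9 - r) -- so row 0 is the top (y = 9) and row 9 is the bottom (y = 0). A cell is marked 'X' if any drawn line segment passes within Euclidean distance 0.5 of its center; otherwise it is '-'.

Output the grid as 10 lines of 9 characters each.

Answer: ---X-----
---X-----
---X-----
---X-----
---X-----
---X-----
---X-----
---X-----
---X-----
---------

Derivation:
Segment 0: (3,1) -> (3,7)
Segment 1: (3,7) -> (3,6)
Segment 2: (3,6) -> (3,8)
Segment 3: (3,8) -> (3,9)
Segment 4: (3,9) -> (3,8)
Segment 5: (3,8) -> (3,2)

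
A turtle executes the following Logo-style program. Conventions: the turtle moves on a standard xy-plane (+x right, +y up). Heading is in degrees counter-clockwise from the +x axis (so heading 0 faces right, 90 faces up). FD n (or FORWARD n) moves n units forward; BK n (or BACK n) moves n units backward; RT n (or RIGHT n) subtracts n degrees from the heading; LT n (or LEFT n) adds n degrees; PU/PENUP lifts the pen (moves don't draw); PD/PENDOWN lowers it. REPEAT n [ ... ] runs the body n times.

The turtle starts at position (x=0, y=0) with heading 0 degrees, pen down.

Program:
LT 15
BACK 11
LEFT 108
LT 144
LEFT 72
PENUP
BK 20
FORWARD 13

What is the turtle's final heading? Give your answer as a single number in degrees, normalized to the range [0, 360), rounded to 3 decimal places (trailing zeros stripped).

Answer: 339

Derivation:
Executing turtle program step by step:
Start: pos=(0,0), heading=0, pen down
LT 15: heading 0 -> 15
BK 11: (0,0) -> (-10.625,-2.847) [heading=15, draw]
LT 108: heading 15 -> 123
LT 144: heading 123 -> 267
LT 72: heading 267 -> 339
PU: pen up
BK 20: (-10.625,-2.847) -> (-29.297,4.32) [heading=339, move]
FD 13: (-29.297,4.32) -> (-17.16,-0.338) [heading=339, move]
Final: pos=(-17.16,-0.338), heading=339, 1 segment(s) drawn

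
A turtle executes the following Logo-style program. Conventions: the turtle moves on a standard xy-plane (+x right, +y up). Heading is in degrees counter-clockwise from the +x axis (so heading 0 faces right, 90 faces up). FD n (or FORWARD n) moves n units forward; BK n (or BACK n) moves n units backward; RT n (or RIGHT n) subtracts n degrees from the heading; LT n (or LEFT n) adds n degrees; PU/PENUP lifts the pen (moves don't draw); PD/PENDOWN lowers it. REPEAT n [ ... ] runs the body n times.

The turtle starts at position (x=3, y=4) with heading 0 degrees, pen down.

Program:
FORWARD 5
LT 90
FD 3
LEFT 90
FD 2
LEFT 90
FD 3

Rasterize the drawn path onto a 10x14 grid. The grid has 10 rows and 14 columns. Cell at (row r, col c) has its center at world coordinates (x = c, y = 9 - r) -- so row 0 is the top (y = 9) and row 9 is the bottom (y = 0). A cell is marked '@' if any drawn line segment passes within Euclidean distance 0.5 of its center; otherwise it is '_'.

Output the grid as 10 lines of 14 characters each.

Segment 0: (3,4) -> (8,4)
Segment 1: (8,4) -> (8,7)
Segment 2: (8,7) -> (6,7)
Segment 3: (6,7) -> (6,4)

Answer: ______________
______________
______@@@_____
______@_@_____
______@_@_____
___@@@@@@_____
______________
______________
______________
______________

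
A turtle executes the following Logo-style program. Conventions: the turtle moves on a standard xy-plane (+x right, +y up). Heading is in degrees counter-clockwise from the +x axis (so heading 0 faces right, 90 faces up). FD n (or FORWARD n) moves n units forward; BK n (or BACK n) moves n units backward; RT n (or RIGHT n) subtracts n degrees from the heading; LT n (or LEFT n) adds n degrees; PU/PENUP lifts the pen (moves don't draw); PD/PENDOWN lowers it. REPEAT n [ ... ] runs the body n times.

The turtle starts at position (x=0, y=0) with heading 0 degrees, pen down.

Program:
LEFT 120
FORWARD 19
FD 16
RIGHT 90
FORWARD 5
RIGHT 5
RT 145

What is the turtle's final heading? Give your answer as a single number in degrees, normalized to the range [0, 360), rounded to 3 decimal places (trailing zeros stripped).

Executing turtle program step by step:
Start: pos=(0,0), heading=0, pen down
LT 120: heading 0 -> 120
FD 19: (0,0) -> (-9.5,16.454) [heading=120, draw]
FD 16: (-9.5,16.454) -> (-17.5,30.311) [heading=120, draw]
RT 90: heading 120 -> 30
FD 5: (-17.5,30.311) -> (-13.17,32.811) [heading=30, draw]
RT 5: heading 30 -> 25
RT 145: heading 25 -> 240
Final: pos=(-13.17,32.811), heading=240, 3 segment(s) drawn

Answer: 240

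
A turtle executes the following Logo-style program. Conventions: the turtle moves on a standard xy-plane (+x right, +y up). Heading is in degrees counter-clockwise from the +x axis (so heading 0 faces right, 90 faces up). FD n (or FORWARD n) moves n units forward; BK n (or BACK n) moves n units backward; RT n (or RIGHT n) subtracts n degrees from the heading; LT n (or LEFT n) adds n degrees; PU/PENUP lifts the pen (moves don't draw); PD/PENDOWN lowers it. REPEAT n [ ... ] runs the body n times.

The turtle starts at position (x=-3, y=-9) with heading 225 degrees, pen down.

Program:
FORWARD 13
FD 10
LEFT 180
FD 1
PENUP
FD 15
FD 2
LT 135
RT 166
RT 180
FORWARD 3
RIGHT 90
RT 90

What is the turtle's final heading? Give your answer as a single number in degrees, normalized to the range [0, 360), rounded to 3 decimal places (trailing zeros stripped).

Executing turtle program step by step:
Start: pos=(-3,-9), heading=225, pen down
FD 13: (-3,-9) -> (-12.192,-18.192) [heading=225, draw]
FD 10: (-12.192,-18.192) -> (-19.263,-25.263) [heading=225, draw]
LT 180: heading 225 -> 45
FD 1: (-19.263,-25.263) -> (-18.556,-24.556) [heading=45, draw]
PU: pen up
FD 15: (-18.556,-24.556) -> (-7.95,-13.95) [heading=45, move]
FD 2: (-7.95,-13.95) -> (-6.536,-12.536) [heading=45, move]
LT 135: heading 45 -> 180
RT 166: heading 180 -> 14
RT 180: heading 14 -> 194
FD 3: (-6.536,-12.536) -> (-9.446,-13.261) [heading=194, move]
RT 90: heading 194 -> 104
RT 90: heading 104 -> 14
Final: pos=(-9.446,-13.261), heading=14, 3 segment(s) drawn

Answer: 14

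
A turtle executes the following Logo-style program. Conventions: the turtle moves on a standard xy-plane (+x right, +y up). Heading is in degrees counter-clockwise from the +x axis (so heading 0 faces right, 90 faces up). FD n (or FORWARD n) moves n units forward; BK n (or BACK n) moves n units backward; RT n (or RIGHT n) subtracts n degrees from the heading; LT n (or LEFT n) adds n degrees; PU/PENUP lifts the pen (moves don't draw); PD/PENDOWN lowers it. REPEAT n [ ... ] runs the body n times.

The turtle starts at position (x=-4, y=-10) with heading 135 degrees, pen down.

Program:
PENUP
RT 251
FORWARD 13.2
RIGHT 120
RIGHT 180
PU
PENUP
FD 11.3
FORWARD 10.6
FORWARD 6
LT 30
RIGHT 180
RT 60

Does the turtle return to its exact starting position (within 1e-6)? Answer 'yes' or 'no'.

Answer: no

Derivation:
Executing turtle program step by step:
Start: pos=(-4,-10), heading=135, pen down
PU: pen up
RT 251: heading 135 -> 244
FD 13.2: (-4,-10) -> (-9.786,-21.864) [heading=244, move]
RT 120: heading 244 -> 124
RT 180: heading 124 -> 304
PU: pen up
PU: pen up
FD 11.3: (-9.786,-21.864) -> (-3.468,-31.232) [heading=304, move]
FD 10.6: (-3.468,-31.232) -> (2.46,-40.02) [heading=304, move]
FD 6: (2.46,-40.02) -> (5.815,-44.994) [heading=304, move]
LT 30: heading 304 -> 334
RT 180: heading 334 -> 154
RT 60: heading 154 -> 94
Final: pos=(5.815,-44.994), heading=94, 0 segment(s) drawn

Start position: (-4, -10)
Final position: (5.815, -44.994)
Distance = 36.345; >= 1e-6 -> NOT closed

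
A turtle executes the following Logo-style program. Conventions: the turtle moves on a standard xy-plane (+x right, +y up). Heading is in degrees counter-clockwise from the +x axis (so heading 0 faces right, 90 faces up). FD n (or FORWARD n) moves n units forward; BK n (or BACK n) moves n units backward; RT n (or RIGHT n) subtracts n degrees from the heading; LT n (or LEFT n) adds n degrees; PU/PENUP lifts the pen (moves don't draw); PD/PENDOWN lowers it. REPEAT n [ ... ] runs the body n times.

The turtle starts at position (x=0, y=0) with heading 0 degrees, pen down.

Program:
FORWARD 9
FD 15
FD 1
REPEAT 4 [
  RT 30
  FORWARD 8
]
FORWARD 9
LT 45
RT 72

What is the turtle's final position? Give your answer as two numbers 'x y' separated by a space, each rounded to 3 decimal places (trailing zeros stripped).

Executing turtle program step by step:
Start: pos=(0,0), heading=0, pen down
FD 9: (0,0) -> (9,0) [heading=0, draw]
FD 15: (9,0) -> (24,0) [heading=0, draw]
FD 1: (24,0) -> (25,0) [heading=0, draw]
REPEAT 4 [
  -- iteration 1/4 --
  RT 30: heading 0 -> 330
  FD 8: (25,0) -> (31.928,-4) [heading=330, draw]
  -- iteration 2/4 --
  RT 30: heading 330 -> 300
  FD 8: (31.928,-4) -> (35.928,-10.928) [heading=300, draw]
  -- iteration 3/4 --
  RT 30: heading 300 -> 270
  FD 8: (35.928,-10.928) -> (35.928,-18.928) [heading=270, draw]
  -- iteration 4/4 --
  RT 30: heading 270 -> 240
  FD 8: (35.928,-18.928) -> (31.928,-25.856) [heading=240, draw]
]
FD 9: (31.928,-25.856) -> (27.428,-33.651) [heading=240, draw]
LT 45: heading 240 -> 285
RT 72: heading 285 -> 213
Final: pos=(27.428,-33.651), heading=213, 8 segment(s) drawn

Answer: 27.428 -33.651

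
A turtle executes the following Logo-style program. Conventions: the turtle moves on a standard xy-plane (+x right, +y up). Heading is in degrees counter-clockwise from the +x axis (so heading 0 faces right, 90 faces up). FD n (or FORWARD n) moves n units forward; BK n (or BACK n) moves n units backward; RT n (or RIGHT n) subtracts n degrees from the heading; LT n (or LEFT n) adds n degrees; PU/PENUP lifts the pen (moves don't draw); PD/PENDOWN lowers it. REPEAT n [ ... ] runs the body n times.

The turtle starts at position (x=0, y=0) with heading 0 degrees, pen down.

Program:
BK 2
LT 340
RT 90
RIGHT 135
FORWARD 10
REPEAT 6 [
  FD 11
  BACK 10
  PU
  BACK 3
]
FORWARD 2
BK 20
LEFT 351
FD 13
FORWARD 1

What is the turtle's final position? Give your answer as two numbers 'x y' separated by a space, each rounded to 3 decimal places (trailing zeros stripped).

Answer: 2.593 -4.668

Derivation:
Executing turtle program step by step:
Start: pos=(0,0), heading=0, pen down
BK 2: (0,0) -> (-2,0) [heading=0, draw]
LT 340: heading 0 -> 340
RT 90: heading 340 -> 250
RT 135: heading 250 -> 115
FD 10: (-2,0) -> (-6.226,9.063) [heading=115, draw]
REPEAT 6 [
  -- iteration 1/6 --
  FD 11: (-6.226,9.063) -> (-10.875,19.032) [heading=115, draw]
  BK 10: (-10.875,19.032) -> (-6.649,9.969) [heading=115, draw]
  PU: pen up
  BK 3: (-6.649,9.969) -> (-5.381,7.25) [heading=115, move]
  -- iteration 2/6 --
  FD 11: (-5.381,7.25) -> (-10.03,17.22) [heading=115, move]
  BK 10: (-10.03,17.22) -> (-5.804,8.157) [heading=115, move]
  PU: pen up
  BK 3: (-5.804,8.157) -> (-4.536,5.438) [heading=115, move]
  -- iteration 3/6 --
  FD 11: (-4.536,5.438) -> (-9.185,15.407) [heading=115, move]
  BK 10: (-9.185,15.407) -> (-4.958,6.344) [heading=115, move]
  PU: pen up
  BK 3: (-4.958,6.344) -> (-3.69,3.625) [heading=115, move]
  -- iteration 4/6 --
  FD 11: (-3.69,3.625) -> (-8.339,13.595) [heading=115, move]
  BK 10: (-8.339,13.595) -> (-4.113,4.532) [heading=115, move]
  PU: pen up
  BK 3: (-4.113,4.532) -> (-2.845,1.813) [heading=115, move]
  -- iteration 5/6 --
  FD 11: (-2.845,1.813) -> (-7.494,11.782) [heading=115, move]
  BK 10: (-7.494,11.782) -> (-3.268,2.719) [heading=115, move]
  PU: pen up
  BK 3: (-3.268,2.719) -> (-2,0) [heading=115, move]
  -- iteration 6/6 --
  FD 11: (-2,0) -> (-6.649,9.969) [heading=115, move]
  BK 10: (-6.649,9.969) -> (-2.423,0.906) [heading=115, move]
  PU: pen up
  BK 3: (-2.423,0.906) -> (-1.155,-1.813) [heading=115, move]
]
FD 2: (-1.155,-1.813) -> (-2,0) [heading=115, move]
BK 20: (-2,0) -> (6.452,-18.126) [heading=115, move]
LT 351: heading 115 -> 106
FD 13: (6.452,-18.126) -> (2.869,-5.63) [heading=106, move]
FD 1: (2.869,-5.63) -> (2.593,-4.668) [heading=106, move]
Final: pos=(2.593,-4.668), heading=106, 4 segment(s) drawn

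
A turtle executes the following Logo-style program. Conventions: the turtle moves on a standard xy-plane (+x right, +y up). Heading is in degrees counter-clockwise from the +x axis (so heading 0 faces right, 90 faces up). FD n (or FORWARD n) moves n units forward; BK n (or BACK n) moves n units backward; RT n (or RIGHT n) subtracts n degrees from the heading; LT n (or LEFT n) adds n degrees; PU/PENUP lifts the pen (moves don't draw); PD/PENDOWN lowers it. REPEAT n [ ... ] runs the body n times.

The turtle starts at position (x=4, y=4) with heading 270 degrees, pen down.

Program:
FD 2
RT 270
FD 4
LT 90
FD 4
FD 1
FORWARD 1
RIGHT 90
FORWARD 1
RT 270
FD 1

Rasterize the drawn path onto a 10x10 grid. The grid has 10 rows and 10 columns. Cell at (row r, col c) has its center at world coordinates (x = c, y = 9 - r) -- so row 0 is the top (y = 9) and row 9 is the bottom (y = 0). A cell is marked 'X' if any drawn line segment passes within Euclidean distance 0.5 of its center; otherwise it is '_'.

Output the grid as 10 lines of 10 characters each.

Segment 0: (4,4) -> (4,2)
Segment 1: (4,2) -> (8,2)
Segment 2: (8,2) -> (8,6)
Segment 3: (8,6) -> (8,7)
Segment 4: (8,7) -> (8,8)
Segment 5: (8,8) -> (9,8)
Segment 6: (9,8) -> (9,9)

Answer: _________X
________XX
________X_
________X_
________X_
____X___X_
____X___X_
____XXXXX_
__________
__________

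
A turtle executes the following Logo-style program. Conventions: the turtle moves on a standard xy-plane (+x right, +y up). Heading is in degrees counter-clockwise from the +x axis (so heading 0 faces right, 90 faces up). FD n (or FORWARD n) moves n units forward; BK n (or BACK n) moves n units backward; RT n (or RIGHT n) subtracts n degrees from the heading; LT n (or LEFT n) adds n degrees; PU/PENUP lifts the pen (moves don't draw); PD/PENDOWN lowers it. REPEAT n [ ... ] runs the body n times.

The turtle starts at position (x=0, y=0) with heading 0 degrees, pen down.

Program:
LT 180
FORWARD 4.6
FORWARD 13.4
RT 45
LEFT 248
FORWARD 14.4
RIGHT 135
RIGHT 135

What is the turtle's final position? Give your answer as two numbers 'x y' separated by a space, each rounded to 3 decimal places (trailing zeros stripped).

Answer: -4.745 5.627

Derivation:
Executing turtle program step by step:
Start: pos=(0,0), heading=0, pen down
LT 180: heading 0 -> 180
FD 4.6: (0,0) -> (-4.6,0) [heading=180, draw]
FD 13.4: (-4.6,0) -> (-18,0) [heading=180, draw]
RT 45: heading 180 -> 135
LT 248: heading 135 -> 23
FD 14.4: (-18,0) -> (-4.745,5.627) [heading=23, draw]
RT 135: heading 23 -> 248
RT 135: heading 248 -> 113
Final: pos=(-4.745,5.627), heading=113, 3 segment(s) drawn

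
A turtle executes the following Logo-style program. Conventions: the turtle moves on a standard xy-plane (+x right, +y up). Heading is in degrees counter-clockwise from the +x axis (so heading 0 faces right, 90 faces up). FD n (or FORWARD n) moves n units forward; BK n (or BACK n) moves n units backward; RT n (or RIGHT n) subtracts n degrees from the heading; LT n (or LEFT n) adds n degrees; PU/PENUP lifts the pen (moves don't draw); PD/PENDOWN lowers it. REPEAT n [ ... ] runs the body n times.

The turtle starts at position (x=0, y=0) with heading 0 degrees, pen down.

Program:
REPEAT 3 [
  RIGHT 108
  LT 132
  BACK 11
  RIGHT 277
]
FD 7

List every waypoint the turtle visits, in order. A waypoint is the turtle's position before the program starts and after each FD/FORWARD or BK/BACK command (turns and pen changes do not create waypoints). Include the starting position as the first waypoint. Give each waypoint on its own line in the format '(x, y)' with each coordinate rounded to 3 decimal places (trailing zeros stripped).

Executing turtle program step by step:
Start: pos=(0,0), heading=0, pen down
REPEAT 3 [
  -- iteration 1/3 --
  RT 108: heading 0 -> 252
  LT 132: heading 252 -> 24
  BK 11: (0,0) -> (-10.049,-4.474) [heading=24, draw]
  RT 277: heading 24 -> 107
  -- iteration 2/3 --
  RT 108: heading 107 -> 359
  LT 132: heading 359 -> 131
  BK 11: (-10.049,-4.474) -> (-2.832,-12.776) [heading=131, draw]
  RT 277: heading 131 -> 214
  -- iteration 3/3 --
  RT 108: heading 214 -> 106
  LT 132: heading 106 -> 238
  BK 11: (-2.832,-12.776) -> (2.997,-3.447) [heading=238, draw]
  RT 277: heading 238 -> 321
]
FD 7: (2.997,-3.447) -> (8.437,-7.853) [heading=321, draw]
Final: pos=(8.437,-7.853), heading=321, 4 segment(s) drawn
Waypoints (5 total):
(0, 0)
(-10.049, -4.474)
(-2.832, -12.776)
(2.997, -3.447)
(8.437, -7.853)

Answer: (0, 0)
(-10.049, -4.474)
(-2.832, -12.776)
(2.997, -3.447)
(8.437, -7.853)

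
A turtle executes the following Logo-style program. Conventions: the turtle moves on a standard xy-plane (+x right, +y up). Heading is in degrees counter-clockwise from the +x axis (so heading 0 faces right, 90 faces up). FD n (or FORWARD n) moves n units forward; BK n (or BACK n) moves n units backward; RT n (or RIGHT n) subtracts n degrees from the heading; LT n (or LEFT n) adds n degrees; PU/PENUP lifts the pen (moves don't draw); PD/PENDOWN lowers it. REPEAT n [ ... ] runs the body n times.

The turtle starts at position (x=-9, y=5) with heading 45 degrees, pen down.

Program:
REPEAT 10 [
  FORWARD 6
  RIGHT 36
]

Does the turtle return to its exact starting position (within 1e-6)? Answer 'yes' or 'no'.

Executing turtle program step by step:
Start: pos=(-9,5), heading=45, pen down
REPEAT 10 [
  -- iteration 1/10 --
  FD 6: (-9,5) -> (-4.757,9.243) [heading=45, draw]
  RT 36: heading 45 -> 9
  -- iteration 2/10 --
  FD 6: (-4.757,9.243) -> (1.169,10.181) [heading=9, draw]
  RT 36: heading 9 -> 333
  -- iteration 3/10 --
  FD 6: (1.169,10.181) -> (6.515,7.457) [heading=333, draw]
  RT 36: heading 333 -> 297
  -- iteration 4/10 --
  FD 6: (6.515,7.457) -> (9.239,2.111) [heading=297, draw]
  RT 36: heading 297 -> 261
  -- iteration 5/10 --
  FD 6: (9.239,2.111) -> (8.3,-3.815) [heading=261, draw]
  RT 36: heading 261 -> 225
  -- iteration 6/10 --
  FD 6: (8.3,-3.815) -> (4.058,-8.058) [heading=225, draw]
  RT 36: heading 225 -> 189
  -- iteration 7/10 --
  FD 6: (4.058,-8.058) -> (-1.869,-8.996) [heading=189, draw]
  RT 36: heading 189 -> 153
  -- iteration 8/10 --
  FD 6: (-1.869,-8.996) -> (-7.215,-6.272) [heading=153, draw]
  RT 36: heading 153 -> 117
  -- iteration 9/10 --
  FD 6: (-7.215,-6.272) -> (-9.939,-0.926) [heading=117, draw]
  RT 36: heading 117 -> 81
  -- iteration 10/10 --
  FD 6: (-9.939,-0.926) -> (-9,5) [heading=81, draw]
  RT 36: heading 81 -> 45
]
Final: pos=(-9,5), heading=45, 10 segment(s) drawn

Start position: (-9, 5)
Final position: (-9, 5)
Distance = 0; < 1e-6 -> CLOSED

Answer: yes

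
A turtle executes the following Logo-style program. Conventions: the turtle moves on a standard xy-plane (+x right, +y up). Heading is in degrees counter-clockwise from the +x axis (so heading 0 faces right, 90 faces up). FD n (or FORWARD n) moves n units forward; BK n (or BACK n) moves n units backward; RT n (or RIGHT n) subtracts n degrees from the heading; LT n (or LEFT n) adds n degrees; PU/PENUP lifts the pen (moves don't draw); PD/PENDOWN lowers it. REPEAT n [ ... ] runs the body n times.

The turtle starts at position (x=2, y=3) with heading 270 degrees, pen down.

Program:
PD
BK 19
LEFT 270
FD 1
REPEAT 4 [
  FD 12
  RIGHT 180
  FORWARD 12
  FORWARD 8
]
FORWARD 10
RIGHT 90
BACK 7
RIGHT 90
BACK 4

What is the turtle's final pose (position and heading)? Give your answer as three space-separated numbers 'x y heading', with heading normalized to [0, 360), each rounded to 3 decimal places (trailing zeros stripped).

Answer: -13 15 0

Derivation:
Executing turtle program step by step:
Start: pos=(2,3), heading=270, pen down
PD: pen down
BK 19: (2,3) -> (2,22) [heading=270, draw]
LT 270: heading 270 -> 180
FD 1: (2,22) -> (1,22) [heading=180, draw]
REPEAT 4 [
  -- iteration 1/4 --
  FD 12: (1,22) -> (-11,22) [heading=180, draw]
  RT 180: heading 180 -> 0
  FD 12: (-11,22) -> (1,22) [heading=0, draw]
  FD 8: (1,22) -> (9,22) [heading=0, draw]
  -- iteration 2/4 --
  FD 12: (9,22) -> (21,22) [heading=0, draw]
  RT 180: heading 0 -> 180
  FD 12: (21,22) -> (9,22) [heading=180, draw]
  FD 8: (9,22) -> (1,22) [heading=180, draw]
  -- iteration 3/4 --
  FD 12: (1,22) -> (-11,22) [heading=180, draw]
  RT 180: heading 180 -> 0
  FD 12: (-11,22) -> (1,22) [heading=0, draw]
  FD 8: (1,22) -> (9,22) [heading=0, draw]
  -- iteration 4/4 --
  FD 12: (9,22) -> (21,22) [heading=0, draw]
  RT 180: heading 0 -> 180
  FD 12: (21,22) -> (9,22) [heading=180, draw]
  FD 8: (9,22) -> (1,22) [heading=180, draw]
]
FD 10: (1,22) -> (-9,22) [heading=180, draw]
RT 90: heading 180 -> 90
BK 7: (-9,22) -> (-9,15) [heading=90, draw]
RT 90: heading 90 -> 0
BK 4: (-9,15) -> (-13,15) [heading=0, draw]
Final: pos=(-13,15), heading=0, 17 segment(s) drawn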